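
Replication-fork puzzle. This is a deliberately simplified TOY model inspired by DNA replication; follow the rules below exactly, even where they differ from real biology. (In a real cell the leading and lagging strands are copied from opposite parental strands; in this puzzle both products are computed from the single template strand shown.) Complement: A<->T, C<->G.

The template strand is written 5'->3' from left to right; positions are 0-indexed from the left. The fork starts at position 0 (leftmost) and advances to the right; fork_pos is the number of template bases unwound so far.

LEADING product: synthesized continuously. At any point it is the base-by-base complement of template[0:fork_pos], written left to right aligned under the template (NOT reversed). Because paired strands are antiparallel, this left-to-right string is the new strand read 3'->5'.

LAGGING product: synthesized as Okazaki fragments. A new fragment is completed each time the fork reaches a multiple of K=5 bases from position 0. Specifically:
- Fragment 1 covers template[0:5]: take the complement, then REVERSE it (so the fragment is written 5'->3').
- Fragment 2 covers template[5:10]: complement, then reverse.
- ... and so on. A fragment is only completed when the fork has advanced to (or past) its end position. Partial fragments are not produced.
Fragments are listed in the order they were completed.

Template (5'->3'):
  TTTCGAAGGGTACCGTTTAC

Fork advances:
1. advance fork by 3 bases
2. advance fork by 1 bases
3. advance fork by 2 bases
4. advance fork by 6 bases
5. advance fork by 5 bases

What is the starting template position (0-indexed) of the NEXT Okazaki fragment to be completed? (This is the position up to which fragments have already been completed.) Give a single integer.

Answer: 15

Derivation:
Step 1: advance 3 -> fork_pos = 0 + 3 = 3. Next multiple of 5 is 5 (not reached); still 0 fragment(s).
Step 2: advance 1 -> fork_pos = 3 + 1 = 4. Next multiple of 5 is 5 (not reached); still 0 fragment(s).
Step 3: advance 2 -> fork_pos = 4 + 2 = 6. Reached multiple(s) of 5: 5 -> fragment 1 completed (1 total).
Step 4: advance 6 -> fork_pos = 6 + 6 = 12. Reached multiple(s) of 5: 10 -> fragment 2 completed (2 total).
Step 5: advance 5 -> fork_pos = 12 + 5 = 17. Reached multiple(s) of 5: 15 -> fragment 3 completed (3 total).
3 fragment(s) completed, covering template[0:15] (3 x 5 = 15). The next fragment, fragment 4, covers template[15:20], so it starts at position 15.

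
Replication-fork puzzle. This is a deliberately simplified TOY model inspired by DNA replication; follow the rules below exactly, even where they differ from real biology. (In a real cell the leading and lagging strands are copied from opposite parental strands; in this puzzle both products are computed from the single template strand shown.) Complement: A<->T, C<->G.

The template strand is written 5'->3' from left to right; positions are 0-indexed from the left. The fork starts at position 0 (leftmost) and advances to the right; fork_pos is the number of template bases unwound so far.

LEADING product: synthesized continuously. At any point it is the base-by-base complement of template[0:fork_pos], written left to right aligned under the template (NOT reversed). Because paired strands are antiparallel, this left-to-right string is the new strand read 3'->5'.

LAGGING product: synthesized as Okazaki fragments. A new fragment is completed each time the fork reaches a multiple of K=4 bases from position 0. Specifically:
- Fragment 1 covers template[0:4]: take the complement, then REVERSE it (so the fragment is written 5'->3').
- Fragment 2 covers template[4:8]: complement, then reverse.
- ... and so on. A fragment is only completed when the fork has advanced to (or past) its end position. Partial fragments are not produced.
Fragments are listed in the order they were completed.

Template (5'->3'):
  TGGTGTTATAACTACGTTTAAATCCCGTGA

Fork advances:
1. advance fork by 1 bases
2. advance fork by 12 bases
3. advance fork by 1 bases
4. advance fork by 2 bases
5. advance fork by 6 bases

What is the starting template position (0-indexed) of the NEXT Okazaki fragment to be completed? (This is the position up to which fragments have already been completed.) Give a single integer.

Step 1: advance 1 -> fork_pos = 0 + 1 = 1. Next multiple of 4 is 4 (not reached); still 0 fragment(s).
Step 2: advance 12 -> fork_pos = 1 + 12 = 13. Reached multiple(s) of 4: 4, 8, 12 -> fragments 1-3 completed (3 total).
Step 3: advance 1 -> fork_pos = 13 + 1 = 14. Next multiple of 4 is 16 (not reached); still 3 fragment(s).
Step 4: advance 2 -> fork_pos = 14 + 2 = 16. Reached multiple(s) of 4: 16 -> fragment 4 completed (4 total).
Step 5: advance 6 -> fork_pos = 16 + 6 = 22. Reached multiple(s) of 4: 20 -> fragment 5 completed (5 total).
5 fragment(s) completed, covering template[0:20] (5 x 4 = 20). The next fragment, fragment 6, covers template[20:24], so it starts at position 20.

Answer: 20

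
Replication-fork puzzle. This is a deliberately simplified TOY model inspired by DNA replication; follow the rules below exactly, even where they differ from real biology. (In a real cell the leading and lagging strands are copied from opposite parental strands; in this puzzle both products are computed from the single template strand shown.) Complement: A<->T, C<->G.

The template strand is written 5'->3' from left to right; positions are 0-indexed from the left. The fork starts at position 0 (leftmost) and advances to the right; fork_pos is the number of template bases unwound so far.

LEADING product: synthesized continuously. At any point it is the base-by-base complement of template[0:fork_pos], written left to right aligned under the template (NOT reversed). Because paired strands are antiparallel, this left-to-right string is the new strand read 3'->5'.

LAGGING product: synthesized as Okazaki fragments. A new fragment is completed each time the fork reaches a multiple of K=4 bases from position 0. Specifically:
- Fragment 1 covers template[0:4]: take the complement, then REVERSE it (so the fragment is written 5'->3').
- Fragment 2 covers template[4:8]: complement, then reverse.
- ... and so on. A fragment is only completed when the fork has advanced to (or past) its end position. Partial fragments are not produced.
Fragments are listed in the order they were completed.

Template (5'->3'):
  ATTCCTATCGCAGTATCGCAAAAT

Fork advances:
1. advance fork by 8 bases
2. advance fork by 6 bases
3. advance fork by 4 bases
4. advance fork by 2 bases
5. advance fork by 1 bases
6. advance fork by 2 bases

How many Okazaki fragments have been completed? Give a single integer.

Step 1: advance 8 -> fork_pos = 0 + 8 = 8. Reached multiple(s) of 4: 4, 8 -> fragments 1-2 completed (2 total).
Step 2: advance 6 -> fork_pos = 8 + 6 = 14. Reached multiple(s) of 4: 12 -> fragment 3 completed (3 total).
Step 3: advance 4 -> fork_pos = 14 + 4 = 18. Reached multiple(s) of 4: 16 -> fragment 4 completed (4 total).
Step 4: advance 2 -> fork_pos = 18 + 2 = 20. Reached multiple(s) of 4: 20 -> fragment 5 completed (5 total).
Step 5: advance 1 -> fork_pos = 20 + 1 = 21. Next multiple of 4 is 24 (not reached); still 5 fragment(s).
Step 6: advance 2 -> fork_pos = 21 + 2 = 23. Next multiple of 4 is 24 (not reached); still 5 fragment(s).
Check: final fork_pos = 23; the multiples of 4 that are <= 23 are 4..20 -> 23 // 4 = 5 completed fragment(s).

Answer: 5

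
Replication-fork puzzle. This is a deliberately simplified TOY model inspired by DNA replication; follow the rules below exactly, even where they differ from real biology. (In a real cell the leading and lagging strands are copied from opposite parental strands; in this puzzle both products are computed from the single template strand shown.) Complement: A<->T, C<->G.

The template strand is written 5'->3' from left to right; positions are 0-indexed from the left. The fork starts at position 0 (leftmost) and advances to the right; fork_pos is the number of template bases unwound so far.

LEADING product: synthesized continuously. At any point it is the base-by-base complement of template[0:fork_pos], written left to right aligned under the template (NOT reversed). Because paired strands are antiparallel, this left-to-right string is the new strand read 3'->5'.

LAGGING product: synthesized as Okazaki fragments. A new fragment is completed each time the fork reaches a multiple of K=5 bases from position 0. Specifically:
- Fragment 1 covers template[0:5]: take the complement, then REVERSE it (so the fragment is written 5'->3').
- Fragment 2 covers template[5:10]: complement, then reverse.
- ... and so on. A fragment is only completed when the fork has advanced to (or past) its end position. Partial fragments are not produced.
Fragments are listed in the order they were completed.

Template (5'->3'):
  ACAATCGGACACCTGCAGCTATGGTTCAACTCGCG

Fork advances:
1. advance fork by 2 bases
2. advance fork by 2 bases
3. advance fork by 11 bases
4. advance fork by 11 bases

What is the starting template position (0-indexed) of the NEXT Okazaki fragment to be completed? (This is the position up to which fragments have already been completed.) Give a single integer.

Answer: 25

Derivation:
Step 1: advance 2 -> fork_pos = 0 + 2 = 2. Next multiple of 5 is 5 (not reached); still 0 fragment(s).
Step 2: advance 2 -> fork_pos = 2 + 2 = 4. Next multiple of 5 is 5 (not reached); still 0 fragment(s).
Step 3: advance 11 -> fork_pos = 4 + 11 = 15. Reached multiple(s) of 5: 5, 10, 15 -> fragments 1-3 completed (3 total).
Step 4: advance 11 -> fork_pos = 15 + 11 = 26. Reached multiple(s) of 5: 20, 25 -> fragments 4-5 completed (5 total).
5 fragment(s) completed, covering template[0:25] (5 x 5 = 25). The next fragment, fragment 6, covers template[25:30], so it starts at position 25.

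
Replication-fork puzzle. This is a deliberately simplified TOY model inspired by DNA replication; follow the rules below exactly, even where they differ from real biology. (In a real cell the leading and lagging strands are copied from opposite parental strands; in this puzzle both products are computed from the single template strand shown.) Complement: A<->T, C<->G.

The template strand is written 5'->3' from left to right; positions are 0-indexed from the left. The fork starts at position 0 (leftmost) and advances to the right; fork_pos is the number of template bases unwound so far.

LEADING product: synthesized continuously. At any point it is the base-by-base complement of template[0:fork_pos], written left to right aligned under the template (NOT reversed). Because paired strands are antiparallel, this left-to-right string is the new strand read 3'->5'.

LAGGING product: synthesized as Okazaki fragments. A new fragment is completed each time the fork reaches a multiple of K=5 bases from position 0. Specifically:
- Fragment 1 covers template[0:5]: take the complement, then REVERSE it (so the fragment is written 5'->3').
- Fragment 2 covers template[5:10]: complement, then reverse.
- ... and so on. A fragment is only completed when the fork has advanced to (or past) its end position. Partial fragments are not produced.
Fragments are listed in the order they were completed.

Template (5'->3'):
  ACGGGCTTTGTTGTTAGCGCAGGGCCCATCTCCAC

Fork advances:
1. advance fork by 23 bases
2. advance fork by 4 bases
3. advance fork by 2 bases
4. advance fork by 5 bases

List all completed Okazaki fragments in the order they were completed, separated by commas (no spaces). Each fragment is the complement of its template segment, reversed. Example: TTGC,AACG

Answer: CCCGT,CAAAG,AACAA,GCGCT,GCCCT,GATGG

Derivation:
Step 1: advance 23 -> fork_pos = 0 + 23 = 23. Reached multiple(s) of 5: 5, 10, 15, 20 -> fragments 1-4 completed (4 total).
Step 2: advance 4 -> fork_pos = 23 + 4 = 27. Reached multiple(s) of 5: 25 -> fragment 5 completed (5 total).
Step 3: advance 2 -> fork_pos = 27 + 2 = 29. Next multiple of 5 is 30 (not reached); still 5 fragment(s).
Step 4: advance 5 -> fork_pos = 29 + 5 = 34. Reached multiple(s) of 5: 30 -> fragment 6 completed (6 total).
Final fork_pos = 34, so 6 fragment(s) are complete. Build each: template segment -> complement -> reverse.
Fragment 1: template[0:5] = ACGGG -> complement TGCCC -> reversed CCCGT
Fragment 2: template[5:10] = CTTTG -> complement GAAAC -> reversed CAAAG
Fragment 3: template[10:15] = TTGTT -> complement AACAA -> reversed AACAA
Fragment 4: template[15:20] = AGCGC -> complement TCGCG -> reversed GCGCT
Fragment 5: template[20:25] = AGGGC -> complement TCCCG -> reversed GCCCT
Fragment 6: template[25:30] = CCATC -> complement GGTAG -> reversed GATGG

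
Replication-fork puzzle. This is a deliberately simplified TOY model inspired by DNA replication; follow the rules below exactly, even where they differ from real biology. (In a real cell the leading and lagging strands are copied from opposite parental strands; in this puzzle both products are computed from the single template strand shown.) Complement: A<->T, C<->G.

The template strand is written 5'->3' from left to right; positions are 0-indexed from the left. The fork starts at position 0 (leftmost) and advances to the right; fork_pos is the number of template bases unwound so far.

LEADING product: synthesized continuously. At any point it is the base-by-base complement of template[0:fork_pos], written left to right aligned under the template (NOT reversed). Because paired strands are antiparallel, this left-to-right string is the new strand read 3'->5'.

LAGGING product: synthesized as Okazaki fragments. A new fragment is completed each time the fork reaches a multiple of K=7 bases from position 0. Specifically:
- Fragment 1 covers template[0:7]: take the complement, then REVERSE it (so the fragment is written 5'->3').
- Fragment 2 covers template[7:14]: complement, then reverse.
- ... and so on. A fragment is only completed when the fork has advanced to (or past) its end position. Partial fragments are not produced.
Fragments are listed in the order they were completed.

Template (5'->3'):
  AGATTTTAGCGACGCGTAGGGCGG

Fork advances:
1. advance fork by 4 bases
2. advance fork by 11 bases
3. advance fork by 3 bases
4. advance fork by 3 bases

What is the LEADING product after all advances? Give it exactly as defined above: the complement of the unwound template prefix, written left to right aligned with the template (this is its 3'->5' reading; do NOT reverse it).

Answer: TCTAAAATCGCTGCGCATCCC

Derivation:
Step 1: advance 4 -> fork_pos = 0 + 4 = 4.
Step 2: advance 11 -> fork_pos = 4 + 11 = 15.
Step 3: advance 3 -> fork_pos = 15 + 3 = 18.
Step 4: advance 3 -> fork_pos = 18 + 3 = 21.
Unwound prefix: template[0:21] = AGATTTTAGCGACGCGTAGGG
Complement it base by base (A<->T, C<->G), keeping left-to-right order:
  [0:5] AGATT -> TCTAA
  [5:10] TTAGC -> AATCG
  [10:15] GACGC -> CTGCG
  [15:20] GTAGG -> CATCC
  [20:21] G -> C
Concatenate: TCTAAAATCGCTGCGCATCCC (length 21; written aligned with the template, i.e. 3'->5').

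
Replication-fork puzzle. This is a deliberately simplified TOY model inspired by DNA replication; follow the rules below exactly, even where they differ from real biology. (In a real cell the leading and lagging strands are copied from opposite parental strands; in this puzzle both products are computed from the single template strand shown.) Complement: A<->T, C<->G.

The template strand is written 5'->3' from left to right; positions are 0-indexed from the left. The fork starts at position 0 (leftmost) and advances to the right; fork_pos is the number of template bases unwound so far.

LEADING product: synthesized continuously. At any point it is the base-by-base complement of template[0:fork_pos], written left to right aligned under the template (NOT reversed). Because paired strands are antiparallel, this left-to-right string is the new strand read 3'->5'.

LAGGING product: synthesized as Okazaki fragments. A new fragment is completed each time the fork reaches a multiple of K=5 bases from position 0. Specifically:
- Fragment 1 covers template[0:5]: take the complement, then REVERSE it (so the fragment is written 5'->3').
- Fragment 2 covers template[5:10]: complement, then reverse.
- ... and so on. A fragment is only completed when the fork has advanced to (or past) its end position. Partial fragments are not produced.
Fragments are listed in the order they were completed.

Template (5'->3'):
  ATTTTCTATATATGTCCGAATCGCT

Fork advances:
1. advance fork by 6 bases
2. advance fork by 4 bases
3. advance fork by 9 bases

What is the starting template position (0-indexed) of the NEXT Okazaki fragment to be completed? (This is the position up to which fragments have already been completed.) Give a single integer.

Step 1: advance 6 -> fork_pos = 0 + 6 = 6. Reached multiple(s) of 5: 5 -> fragment 1 completed (1 total).
Step 2: advance 4 -> fork_pos = 6 + 4 = 10. Reached multiple(s) of 5: 10 -> fragment 2 completed (2 total).
Step 3: advance 9 -> fork_pos = 10 + 9 = 19. Reached multiple(s) of 5: 15 -> fragment 3 completed (3 total).
3 fragment(s) completed, covering template[0:15] (3 x 5 = 15). The next fragment, fragment 4, covers template[15:20], so it starts at position 15.

Answer: 15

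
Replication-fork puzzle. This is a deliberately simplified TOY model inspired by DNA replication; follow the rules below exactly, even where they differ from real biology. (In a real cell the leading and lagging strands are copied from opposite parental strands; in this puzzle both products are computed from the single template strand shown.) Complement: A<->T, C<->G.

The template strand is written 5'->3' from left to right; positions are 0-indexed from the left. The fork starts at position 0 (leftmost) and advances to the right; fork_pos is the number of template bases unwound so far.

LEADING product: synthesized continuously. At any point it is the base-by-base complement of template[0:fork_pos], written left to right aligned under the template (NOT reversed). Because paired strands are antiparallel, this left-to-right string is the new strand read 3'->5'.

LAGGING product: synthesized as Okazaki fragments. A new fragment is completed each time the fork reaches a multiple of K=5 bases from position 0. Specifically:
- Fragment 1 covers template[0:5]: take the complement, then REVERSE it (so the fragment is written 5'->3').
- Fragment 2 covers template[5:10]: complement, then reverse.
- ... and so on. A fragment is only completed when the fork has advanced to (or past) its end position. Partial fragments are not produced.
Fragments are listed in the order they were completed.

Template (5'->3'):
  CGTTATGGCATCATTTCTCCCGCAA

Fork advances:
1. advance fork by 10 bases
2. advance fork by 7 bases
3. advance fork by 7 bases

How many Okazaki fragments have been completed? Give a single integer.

Answer: 4

Derivation:
Step 1: advance 10 -> fork_pos = 0 + 10 = 10. Reached multiple(s) of 5: 5, 10 -> fragments 1-2 completed (2 total).
Step 2: advance 7 -> fork_pos = 10 + 7 = 17. Reached multiple(s) of 5: 15 -> fragment 3 completed (3 total).
Step 3: advance 7 -> fork_pos = 17 + 7 = 24. Reached multiple(s) of 5: 20 -> fragment 4 completed (4 total).
Check: final fork_pos = 24; the multiples of 5 that are <= 24 are 5..20 -> 24 // 5 = 4 completed fragment(s).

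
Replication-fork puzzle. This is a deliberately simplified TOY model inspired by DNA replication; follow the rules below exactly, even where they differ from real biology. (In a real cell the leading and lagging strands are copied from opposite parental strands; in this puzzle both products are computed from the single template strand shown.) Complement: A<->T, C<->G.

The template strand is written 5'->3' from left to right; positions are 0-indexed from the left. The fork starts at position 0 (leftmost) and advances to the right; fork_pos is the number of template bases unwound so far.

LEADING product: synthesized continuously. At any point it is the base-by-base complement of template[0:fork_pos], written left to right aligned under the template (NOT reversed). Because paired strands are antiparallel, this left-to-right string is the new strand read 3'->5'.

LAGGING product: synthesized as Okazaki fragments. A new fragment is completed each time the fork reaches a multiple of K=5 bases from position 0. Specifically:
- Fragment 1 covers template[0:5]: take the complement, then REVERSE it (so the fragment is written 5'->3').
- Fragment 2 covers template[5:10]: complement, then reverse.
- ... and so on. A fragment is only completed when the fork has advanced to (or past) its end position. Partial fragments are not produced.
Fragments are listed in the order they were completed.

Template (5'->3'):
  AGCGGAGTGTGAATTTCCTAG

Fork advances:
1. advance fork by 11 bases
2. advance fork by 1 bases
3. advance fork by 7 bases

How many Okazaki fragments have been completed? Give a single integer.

Step 1: advance 11 -> fork_pos = 0 + 11 = 11. Reached multiple(s) of 5: 5, 10 -> fragments 1-2 completed (2 total).
Step 2: advance 1 -> fork_pos = 11 + 1 = 12. Next multiple of 5 is 15 (not reached); still 2 fragment(s).
Step 3: advance 7 -> fork_pos = 12 + 7 = 19. Reached multiple(s) of 5: 15 -> fragment 3 completed (3 total).
Check: final fork_pos = 19; the multiples of 5 that are <= 19 are 5..15 -> 19 // 5 = 3 completed fragment(s).

Answer: 3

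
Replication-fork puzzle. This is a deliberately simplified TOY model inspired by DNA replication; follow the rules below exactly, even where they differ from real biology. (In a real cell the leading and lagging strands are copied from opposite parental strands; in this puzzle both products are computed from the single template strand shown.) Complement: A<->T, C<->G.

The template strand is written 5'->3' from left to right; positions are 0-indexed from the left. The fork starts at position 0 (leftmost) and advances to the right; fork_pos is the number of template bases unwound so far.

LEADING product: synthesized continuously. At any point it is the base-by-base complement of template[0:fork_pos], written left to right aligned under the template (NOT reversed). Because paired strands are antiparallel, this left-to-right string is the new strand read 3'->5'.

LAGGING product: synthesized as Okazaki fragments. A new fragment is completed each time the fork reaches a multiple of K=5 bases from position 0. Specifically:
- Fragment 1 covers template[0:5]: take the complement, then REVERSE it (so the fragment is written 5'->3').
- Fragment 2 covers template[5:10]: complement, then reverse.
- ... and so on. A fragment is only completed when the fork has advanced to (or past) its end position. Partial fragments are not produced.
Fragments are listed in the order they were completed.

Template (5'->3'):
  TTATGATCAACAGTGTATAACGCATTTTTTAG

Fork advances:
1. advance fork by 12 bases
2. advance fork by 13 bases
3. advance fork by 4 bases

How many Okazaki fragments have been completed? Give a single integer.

Step 1: advance 12 -> fork_pos = 0 + 12 = 12. Reached multiple(s) of 5: 5, 10 -> fragments 1-2 completed (2 total).
Step 2: advance 13 -> fork_pos = 12 + 13 = 25. Reached multiple(s) of 5: 15, 20, 25 -> fragments 3-5 completed (5 total).
Step 3: advance 4 -> fork_pos = 25 + 4 = 29. Next multiple of 5 is 30 (not reached); still 5 fragment(s).
Check: final fork_pos = 29; the multiples of 5 that are <= 29 are 5..25 -> 29 // 5 = 5 completed fragment(s).

Answer: 5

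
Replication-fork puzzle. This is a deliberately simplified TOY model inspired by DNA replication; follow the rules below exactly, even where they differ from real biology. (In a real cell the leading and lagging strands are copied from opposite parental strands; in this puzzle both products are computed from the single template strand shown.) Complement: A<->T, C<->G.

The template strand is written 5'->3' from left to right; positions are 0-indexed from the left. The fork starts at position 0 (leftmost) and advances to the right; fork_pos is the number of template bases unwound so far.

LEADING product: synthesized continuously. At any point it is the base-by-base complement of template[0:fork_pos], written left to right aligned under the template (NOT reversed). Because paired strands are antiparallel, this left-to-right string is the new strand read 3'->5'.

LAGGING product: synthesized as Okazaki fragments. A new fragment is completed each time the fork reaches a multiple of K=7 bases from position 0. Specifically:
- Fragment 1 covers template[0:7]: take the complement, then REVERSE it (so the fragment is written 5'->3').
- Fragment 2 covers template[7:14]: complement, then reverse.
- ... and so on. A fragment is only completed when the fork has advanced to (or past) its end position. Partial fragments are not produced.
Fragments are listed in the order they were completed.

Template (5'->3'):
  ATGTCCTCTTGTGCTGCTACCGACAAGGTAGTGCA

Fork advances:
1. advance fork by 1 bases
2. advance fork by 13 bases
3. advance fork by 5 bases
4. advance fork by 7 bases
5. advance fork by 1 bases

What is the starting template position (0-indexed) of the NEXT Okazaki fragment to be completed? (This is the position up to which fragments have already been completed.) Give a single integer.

Step 1: advance 1 -> fork_pos = 0 + 1 = 1. Next multiple of 7 is 7 (not reached); still 0 fragment(s).
Step 2: advance 13 -> fork_pos = 1 + 13 = 14. Reached multiple(s) of 7: 7, 14 -> fragments 1-2 completed (2 total).
Step 3: advance 5 -> fork_pos = 14 + 5 = 19. Next multiple of 7 is 21 (not reached); still 2 fragment(s).
Step 4: advance 7 -> fork_pos = 19 + 7 = 26. Reached multiple(s) of 7: 21 -> fragment 3 completed (3 total).
Step 5: advance 1 -> fork_pos = 26 + 1 = 27. Next multiple of 7 is 28 (not reached); still 3 fragment(s).
3 fragment(s) completed, covering template[0:21] (3 x 7 = 21). The next fragment, fragment 4, covers template[21:28], so it starts at position 21.

Answer: 21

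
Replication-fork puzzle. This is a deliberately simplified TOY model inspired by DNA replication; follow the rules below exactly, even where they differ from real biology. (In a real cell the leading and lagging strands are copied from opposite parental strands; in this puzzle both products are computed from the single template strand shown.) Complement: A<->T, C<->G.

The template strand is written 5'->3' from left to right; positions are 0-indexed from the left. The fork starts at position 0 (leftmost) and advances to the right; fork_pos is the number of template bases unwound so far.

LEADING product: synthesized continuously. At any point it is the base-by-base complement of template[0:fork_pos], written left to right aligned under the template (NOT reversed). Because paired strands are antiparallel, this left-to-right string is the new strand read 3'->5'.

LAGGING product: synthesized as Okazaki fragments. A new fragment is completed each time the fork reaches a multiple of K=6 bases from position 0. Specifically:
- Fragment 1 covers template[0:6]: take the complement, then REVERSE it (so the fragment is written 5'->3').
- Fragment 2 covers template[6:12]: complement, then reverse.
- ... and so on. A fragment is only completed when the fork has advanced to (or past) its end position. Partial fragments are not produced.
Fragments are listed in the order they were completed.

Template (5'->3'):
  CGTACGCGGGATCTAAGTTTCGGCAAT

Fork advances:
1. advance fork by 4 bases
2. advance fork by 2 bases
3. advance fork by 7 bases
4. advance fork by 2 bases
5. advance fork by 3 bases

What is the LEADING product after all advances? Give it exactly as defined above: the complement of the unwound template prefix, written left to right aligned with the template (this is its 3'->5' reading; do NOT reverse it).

Step 1: advance 4 -> fork_pos = 0 + 4 = 4.
Step 2: advance 2 -> fork_pos = 4 + 2 = 6.
Step 3: advance 7 -> fork_pos = 6 + 7 = 13.
Step 4: advance 2 -> fork_pos = 13 + 2 = 15.
Step 5: advance 3 -> fork_pos = 15 + 3 = 18.
Unwound prefix: template[0:18] = CGTACGCGGGATCTAAGT
Complement it base by base (A<->T, C<->G), keeping left-to-right order:
  [0:5] CGTAC -> GCATG
  [5:10] GCGGG -> CGCCC
  [10:15] ATCTA -> TAGAT
  [15:18] AGT -> TCA
Concatenate: GCATGCGCCCTAGATTCA (length 18; written aligned with the template, i.e. 3'->5').

Answer: GCATGCGCCCTAGATTCA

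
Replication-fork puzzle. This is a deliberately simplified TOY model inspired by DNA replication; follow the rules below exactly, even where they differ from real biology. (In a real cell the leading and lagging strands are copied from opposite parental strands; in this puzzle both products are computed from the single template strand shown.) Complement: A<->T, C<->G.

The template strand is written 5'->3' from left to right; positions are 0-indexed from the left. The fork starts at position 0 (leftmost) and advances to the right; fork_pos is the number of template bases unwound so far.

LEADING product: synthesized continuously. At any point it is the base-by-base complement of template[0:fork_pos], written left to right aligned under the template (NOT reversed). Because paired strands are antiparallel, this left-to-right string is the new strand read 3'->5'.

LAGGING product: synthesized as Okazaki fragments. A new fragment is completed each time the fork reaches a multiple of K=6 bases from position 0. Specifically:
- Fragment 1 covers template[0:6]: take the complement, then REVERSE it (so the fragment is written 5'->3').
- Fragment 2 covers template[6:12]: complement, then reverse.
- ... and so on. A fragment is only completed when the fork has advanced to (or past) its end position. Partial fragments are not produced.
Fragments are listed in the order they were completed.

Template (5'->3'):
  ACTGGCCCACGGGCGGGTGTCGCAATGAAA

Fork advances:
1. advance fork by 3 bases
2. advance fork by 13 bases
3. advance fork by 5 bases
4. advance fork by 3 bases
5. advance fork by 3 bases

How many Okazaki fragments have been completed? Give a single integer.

Step 1: advance 3 -> fork_pos = 0 + 3 = 3. Next multiple of 6 is 6 (not reached); still 0 fragment(s).
Step 2: advance 13 -> fork_pos = 3 + 13 = 16. Reached multiple(s) of 6: 6, 12 -> fragments 1-2 completed (2 total).
Step 3: advance 5 -> fork_pos = 16 + 5 = 21. Reached multiple(s) of 6: 18 -> fragment 3 completed (3 total).
Step 4: advance 3 -> fork_pos = 21 + 3 = 24. Reached multiple(s) of 6: 24 -> fragment 4 completed (4 total).
Step 5: advance 3 -> fork_pos = 24 + 3 = 27. Next multiple of 6 is 30 (not reached); still 4 fragment(s).
Check: final fork_pos = 27; the multiples of 6 that are <= 27 are 6..24 -> 27 // 6 = 4 completed fragment(s).

Answer: 4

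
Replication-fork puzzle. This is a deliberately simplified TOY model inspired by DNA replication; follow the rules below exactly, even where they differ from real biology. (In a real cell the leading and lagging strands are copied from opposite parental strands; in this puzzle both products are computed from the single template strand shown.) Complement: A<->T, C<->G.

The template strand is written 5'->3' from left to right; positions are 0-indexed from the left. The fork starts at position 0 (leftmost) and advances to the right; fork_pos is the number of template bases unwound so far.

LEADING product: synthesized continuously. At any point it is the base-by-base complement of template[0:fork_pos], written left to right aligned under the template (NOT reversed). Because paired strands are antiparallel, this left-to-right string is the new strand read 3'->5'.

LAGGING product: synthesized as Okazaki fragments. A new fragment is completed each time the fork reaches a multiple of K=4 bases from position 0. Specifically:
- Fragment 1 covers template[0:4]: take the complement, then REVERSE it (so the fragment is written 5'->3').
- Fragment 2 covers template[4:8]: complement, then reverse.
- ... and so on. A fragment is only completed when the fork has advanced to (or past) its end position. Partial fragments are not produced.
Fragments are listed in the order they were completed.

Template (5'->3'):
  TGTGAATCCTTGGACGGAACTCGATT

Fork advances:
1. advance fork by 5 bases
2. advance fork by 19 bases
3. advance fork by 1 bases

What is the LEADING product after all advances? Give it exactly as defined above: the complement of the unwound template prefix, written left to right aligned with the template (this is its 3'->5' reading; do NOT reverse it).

Answer: ACACTTAGGAACCTGCCTTGAGCTA

Derivation:
Step 1: advance 5 -> fork_pos = 0 + 5 = 5.
Step 2: advance 19 -> fork_pos = 5 + 19 = 24.
Step 3: advance 1 -> fork_pos = 24 + 1 = 25.
Unwound prefix: template[0:25] = TGTGAATCCTTGGACGGAACTCGAT
Complement it base by base (A<->T, C<->G), keeping left-to-right order:
  [0:5] TGTGA -> ACACT
  [5:10] ATCCT -> TAGGA
  [10:15] TGGAC -> ACCTG
  [15:20] GGAAC -> CCTTG
  [20:25] TCGAT -> AGCTA
Concatenate: ACACTTAGGAACCTGCCTTGAGCTA (length 25; written aligned with the template, i.e. 3'->5').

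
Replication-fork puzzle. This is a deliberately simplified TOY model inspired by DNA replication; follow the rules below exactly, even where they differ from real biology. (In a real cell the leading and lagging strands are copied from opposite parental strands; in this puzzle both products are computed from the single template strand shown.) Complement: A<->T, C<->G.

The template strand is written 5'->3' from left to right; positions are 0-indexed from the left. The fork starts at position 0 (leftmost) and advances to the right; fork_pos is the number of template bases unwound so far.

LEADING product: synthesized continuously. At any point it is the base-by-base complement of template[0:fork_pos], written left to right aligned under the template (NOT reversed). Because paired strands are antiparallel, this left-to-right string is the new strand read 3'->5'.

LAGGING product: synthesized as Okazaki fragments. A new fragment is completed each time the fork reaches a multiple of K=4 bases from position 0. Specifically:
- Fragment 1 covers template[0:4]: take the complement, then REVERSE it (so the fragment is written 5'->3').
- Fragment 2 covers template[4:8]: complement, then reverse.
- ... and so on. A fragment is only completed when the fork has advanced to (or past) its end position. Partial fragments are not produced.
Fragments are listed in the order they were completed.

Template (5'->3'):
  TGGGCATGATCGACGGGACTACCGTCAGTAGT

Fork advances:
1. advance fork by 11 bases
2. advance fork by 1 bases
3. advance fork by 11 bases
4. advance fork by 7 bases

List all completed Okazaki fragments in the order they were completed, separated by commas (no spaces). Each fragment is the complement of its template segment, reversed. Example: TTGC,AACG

Step 1: advance 11 -> fork_pos = 0 + 11 = 11. Reached multiple(s) of 4: 4, 8 -> fragments 1-2 completed (2 total).
Step 2: advance 1 -> fork_pos = 11 + 1 = 12. Reached multiple(s) of 4: 12 -> fragment 3 completed (3 total).
Step 3: advance 11 -> fork_pos = 12 + 11 = 23. Reached multiple(s) of 4: 16, 20 -> fragments 4-5 completed (5 total).
Step 4: advance 7 -> fork_pos = 23 + 7 = 30. Reached multiple(s) of 4: 24, 28 -> fragments 6-7 completed (7 total).
Final fork_pos = 30, so 7 fragment(s) are complete. Build each: template segment -> complement -> reverse.
Fragment 1: template[0:4] = TGGG -> complement ACCC -> reversed CCCA
Fragment 2: template[4:8] = CATG -> complement GTAC -> reversed CATG
Fragment 3: template[8:12] = ATCG -> complement TAGC -> reversed CGAT
Fragment 4: template[12:16] = ACGG -> complement TGCC -> reversed CCGT
Fragment 5: template[16:20] = GACT -> complement CTGA -> reversed AGTC
Fragment 6: template[20:24] = ACCG -> complement TGGC -> reversed CGGT
Fragment 7: template[24:28] = TCAG -> complement AGTC -> reversed CTGA

Answer: CCCA,CATG,CGAT,CCGT,AGTC,CGGT,CTGA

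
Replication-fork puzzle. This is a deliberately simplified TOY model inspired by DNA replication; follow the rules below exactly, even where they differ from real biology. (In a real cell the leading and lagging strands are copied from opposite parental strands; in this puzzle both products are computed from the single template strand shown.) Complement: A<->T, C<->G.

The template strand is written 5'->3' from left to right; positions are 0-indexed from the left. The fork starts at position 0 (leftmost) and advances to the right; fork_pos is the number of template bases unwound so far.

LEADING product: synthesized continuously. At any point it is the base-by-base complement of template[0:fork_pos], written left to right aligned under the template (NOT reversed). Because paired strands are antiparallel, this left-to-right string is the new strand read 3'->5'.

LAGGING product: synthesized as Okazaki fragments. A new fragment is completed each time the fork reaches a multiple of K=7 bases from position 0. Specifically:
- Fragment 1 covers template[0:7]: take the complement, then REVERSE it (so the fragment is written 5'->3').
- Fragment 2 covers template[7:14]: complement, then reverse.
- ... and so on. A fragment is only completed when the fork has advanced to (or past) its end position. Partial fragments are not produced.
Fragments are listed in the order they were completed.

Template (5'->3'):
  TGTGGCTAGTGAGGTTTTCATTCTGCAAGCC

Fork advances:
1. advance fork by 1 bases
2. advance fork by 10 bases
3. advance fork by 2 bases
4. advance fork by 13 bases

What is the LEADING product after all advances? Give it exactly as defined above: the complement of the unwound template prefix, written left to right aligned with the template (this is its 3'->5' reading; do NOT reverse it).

Answer: ACACCGATCACTCCAAAAGTAAGACG

Derivation:
Step 1: advance 1 -> fork_pos = 0 + 1 = 1.
Step 2: advance 10 -> fork_pos = 1 + 10 = 11.
Step 3: advance 2 -> fork_pos = 11 + 2 = 13.
Step 4: advance 13 -> fork_pos = 13 + 13 = 26.
Unwound prefix: template[0:26] = TGTGGCTAGTGAGGTTTTCATTCTGC
Complement it base by base (A<->T, C<->G), keeping left-to-right order:
  [0:5] TGTGG -> ACACC
  [5:10] CTAGT -> GATCA
  [10:15] GAGGT -> CTCCA
  [15:20] TTTCA -> AAAGT
  [20:25] TTCTG -> AAGAC
  [25:26] C -> G
Concatenate: ACACCGATCACTCCAAAAGTAAGACG (length 26; written aligned with the template, i.e. 3'->5').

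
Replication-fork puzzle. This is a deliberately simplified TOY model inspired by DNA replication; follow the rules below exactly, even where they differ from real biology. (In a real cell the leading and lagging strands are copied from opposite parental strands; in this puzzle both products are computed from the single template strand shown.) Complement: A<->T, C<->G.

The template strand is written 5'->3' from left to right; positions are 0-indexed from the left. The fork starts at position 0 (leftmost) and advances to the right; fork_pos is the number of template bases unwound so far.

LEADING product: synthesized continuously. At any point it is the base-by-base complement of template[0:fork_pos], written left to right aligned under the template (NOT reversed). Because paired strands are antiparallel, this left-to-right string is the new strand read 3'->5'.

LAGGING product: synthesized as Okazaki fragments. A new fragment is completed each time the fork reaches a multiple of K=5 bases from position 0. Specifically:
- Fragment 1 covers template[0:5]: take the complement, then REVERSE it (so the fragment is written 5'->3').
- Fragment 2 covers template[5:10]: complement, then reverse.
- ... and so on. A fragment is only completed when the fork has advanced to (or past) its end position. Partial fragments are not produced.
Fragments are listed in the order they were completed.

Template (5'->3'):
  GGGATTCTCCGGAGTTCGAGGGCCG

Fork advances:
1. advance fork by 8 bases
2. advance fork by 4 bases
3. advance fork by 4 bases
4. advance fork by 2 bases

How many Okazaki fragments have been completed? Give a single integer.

Step 1: advance 8 -> fork_pos = 0 + 8 = 8. Reached multiple(s) of 5: 5 -> fragment 1 completed (1 total).
Step 2: advance 4 -> fork_pos = 8 + 4 = 12. Reached multiple(s) of 5: 10 -> fragment 2 completed (2 total).
Step 3: advance 4 -> fork_pos = 12 + 4 = 16. Reached multiple(s) of 5: 15 -> fragment 3 completed (3 total).
Step 4: advance 2 -> fork_pos = 16 + 2 = 18. Next multiple of 5 is 20 (not reached); still 3 fragment(s).
Check: final fork_pos = 18; the multiples of 5 that are <= 18 are 5..15 -> 18 // 5 = 3 completed fragment(s).

Answer: 3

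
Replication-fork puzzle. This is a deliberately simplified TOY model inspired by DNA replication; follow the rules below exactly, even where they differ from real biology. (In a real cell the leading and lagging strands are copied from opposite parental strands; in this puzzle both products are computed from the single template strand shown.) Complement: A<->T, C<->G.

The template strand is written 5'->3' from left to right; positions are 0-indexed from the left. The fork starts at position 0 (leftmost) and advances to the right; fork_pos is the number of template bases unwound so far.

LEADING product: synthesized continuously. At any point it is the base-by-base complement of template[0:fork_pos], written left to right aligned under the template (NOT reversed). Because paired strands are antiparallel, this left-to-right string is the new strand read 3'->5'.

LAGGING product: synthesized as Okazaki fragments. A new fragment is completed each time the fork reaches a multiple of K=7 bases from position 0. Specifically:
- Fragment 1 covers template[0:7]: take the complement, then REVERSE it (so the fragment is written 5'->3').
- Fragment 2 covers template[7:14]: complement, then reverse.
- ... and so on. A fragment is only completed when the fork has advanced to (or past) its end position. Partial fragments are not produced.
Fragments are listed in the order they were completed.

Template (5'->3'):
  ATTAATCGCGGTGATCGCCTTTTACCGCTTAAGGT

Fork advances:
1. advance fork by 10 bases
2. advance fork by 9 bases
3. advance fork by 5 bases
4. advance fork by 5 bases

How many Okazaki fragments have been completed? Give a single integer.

Step 1: advance 10 -> fork_pos = 0 + 10 = 10. Reached multiple(s) of 7: 7 -> fragment 1 completed (1 total).
Step 2: advance 9 -> fork_pos = 10 + 9 = 19. Reached multiple(s) of 7: 14 -> fragment 2 completed (2 total).
Step 3: advance 5 -> fork_pos = 19 + 5 = 24. Reached multiple(s) of 7: 21 -> fragment 3 completed (3 total).
Step 4: advance 5 -> fork_pos = 24 + 5 = 29. Reached multiple(s) of 7: 28 -> fragment 4 completed (4 total).
Check: final fork_pos = 29; the multiples of 7 that are <= 29 are 7..28 -> 29 // 7 = 4 completed fragment(s).

Answer: 4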